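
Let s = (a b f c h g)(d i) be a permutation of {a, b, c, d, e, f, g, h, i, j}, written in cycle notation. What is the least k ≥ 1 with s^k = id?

6

The cycle type of s is (6, 2, 1, 1).
Since disjoint cycles commute, ord(s) = lcm(6, 2) = 6.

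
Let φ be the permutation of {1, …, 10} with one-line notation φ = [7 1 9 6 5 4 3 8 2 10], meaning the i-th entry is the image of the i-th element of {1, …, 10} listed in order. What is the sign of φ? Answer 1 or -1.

-1

In disjoint-cycle form the cycle lengths are 5, 2, 1, 1, 1.
A cycle of length ℓ contributes ℓ−1 transpositions, so φ is a product of 4 + 1 = 5 transpositions — odd.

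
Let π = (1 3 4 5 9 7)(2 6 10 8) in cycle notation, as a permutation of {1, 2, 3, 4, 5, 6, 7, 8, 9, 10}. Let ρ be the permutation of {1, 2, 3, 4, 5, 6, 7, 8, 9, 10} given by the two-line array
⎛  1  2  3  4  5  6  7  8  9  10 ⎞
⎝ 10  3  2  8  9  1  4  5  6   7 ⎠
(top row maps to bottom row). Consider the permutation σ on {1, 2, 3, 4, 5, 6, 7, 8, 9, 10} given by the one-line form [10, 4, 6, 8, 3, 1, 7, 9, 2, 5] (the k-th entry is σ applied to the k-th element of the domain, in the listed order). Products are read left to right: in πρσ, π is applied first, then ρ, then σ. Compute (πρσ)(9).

(πρσ)(9) = σ(ρ(π(9))). π(9) = 7, then ρ(7) = 4, then σ(4) = 8, so the result is 8.

8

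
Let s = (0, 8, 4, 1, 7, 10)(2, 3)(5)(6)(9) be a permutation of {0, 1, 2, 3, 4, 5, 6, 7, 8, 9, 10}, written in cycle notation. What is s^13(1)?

1 lies in the 6-cycle (0, 8, 4, 1, 7, 10).
Since the cycle has length 6, s^13 acts on it the same as s^1 (13 mod 6 = 1).
Advancing 1 step from 1: 1 → 7.

7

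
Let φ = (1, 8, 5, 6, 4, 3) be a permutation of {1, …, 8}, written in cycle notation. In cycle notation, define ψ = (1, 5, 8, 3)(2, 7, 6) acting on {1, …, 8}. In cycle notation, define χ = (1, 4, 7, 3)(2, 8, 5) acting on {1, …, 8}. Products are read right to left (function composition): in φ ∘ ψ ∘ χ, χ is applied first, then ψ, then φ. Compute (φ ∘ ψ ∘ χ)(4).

4

Apply the permutations in order: χ(4) = 7, then ψ(7) = 6, then φ(6) = 4. So (φ ∘ ψ ∘ χ)(4) = 4.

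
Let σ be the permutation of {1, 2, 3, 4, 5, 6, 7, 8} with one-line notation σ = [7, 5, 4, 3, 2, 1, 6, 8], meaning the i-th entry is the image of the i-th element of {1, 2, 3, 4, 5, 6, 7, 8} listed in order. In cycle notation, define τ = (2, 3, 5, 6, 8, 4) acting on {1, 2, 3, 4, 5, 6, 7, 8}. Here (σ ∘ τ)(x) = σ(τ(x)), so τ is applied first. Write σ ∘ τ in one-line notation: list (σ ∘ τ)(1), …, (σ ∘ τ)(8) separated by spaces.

For each element, apply τ then σ: 1 → 1 → 7; 2 → 3 → 4; 3 → 5 → 2; 4 → 2 → 5; 5 → 6 → 1; 6 → 8 → 8; 7 → 7 → 6; 8 → 4 → 3.
So σ ∘ τ in one-line form is 7 4 2 5 1 8 6 3.

7 4 2 5 1 8 6 3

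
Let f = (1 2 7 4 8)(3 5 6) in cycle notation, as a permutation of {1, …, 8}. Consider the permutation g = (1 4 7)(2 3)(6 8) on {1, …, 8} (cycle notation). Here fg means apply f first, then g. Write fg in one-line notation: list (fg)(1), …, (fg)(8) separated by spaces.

3 1 5 6 8 2 7 4

For each element, apply f then g: 1 → 2 → 3; 2 → 7 → 1; 3 → 5 → 5; 4 → 8 → 6; 5 → 6 → 8; 6 → 3 → 2; 7 → 4 → 7; 8 → 1 → 4.
Collecting the images, fg = [3 1 5 6 8 2 7 4].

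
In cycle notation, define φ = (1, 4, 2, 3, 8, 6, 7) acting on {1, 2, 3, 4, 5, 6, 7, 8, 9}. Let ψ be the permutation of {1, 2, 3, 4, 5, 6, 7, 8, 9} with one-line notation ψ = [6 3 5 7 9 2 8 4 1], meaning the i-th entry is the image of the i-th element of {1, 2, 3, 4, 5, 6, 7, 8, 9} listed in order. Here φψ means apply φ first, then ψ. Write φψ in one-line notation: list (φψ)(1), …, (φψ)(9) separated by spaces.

For each element, apply φ then ψ: 1 → 4 → 7; 2 → 3 → 5; 3 → 8 → 4; 4 → 2 → 3; 5 → 5 → 9; 6 → 7 → 8; 7 → 1 → 6; 8 → 6 → 2; 9 → 9 → 1.
Collecting the images, φψ = [7 5 4 3 9 8 6 2 1].

7 5 4 3 9 8 6 2 1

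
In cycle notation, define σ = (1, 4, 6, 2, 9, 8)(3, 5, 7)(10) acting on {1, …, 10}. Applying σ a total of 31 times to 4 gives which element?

6

4 lies in the 6-cycle (1, 4, 6, 2, 9, 8).
Since the cycle has length 6, σ^31 acts on it the same as σ^1 (31 mod 6 = 1).
Stepping 1 place around the cycle: 4 → 6.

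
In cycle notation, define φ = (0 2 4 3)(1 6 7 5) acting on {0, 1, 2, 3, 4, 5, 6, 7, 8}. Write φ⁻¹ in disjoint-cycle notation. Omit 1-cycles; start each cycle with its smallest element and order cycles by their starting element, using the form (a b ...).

(0 3 4 2)(1 5 7 6)

The inverse reverses each cycle.
Reversing each cycle of φ and rotating so the smallest element leads gives (0 3 4 2)(1 5 7 6).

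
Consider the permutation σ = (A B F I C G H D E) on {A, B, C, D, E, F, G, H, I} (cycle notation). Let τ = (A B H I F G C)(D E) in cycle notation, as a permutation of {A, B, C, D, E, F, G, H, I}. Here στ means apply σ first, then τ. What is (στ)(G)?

σ(G) = H, then τ(H) = I; composing gives (στ)(G) = I.

I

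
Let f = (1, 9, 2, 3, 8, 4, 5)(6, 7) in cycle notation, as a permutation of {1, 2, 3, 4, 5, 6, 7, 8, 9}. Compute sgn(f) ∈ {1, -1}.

The cycle lengths are 7, 2.
A cycle of length ℓ contributes ℓ−1 transpositions, so f is a product of 6 + 1 = 7 transpositions — odd.

-1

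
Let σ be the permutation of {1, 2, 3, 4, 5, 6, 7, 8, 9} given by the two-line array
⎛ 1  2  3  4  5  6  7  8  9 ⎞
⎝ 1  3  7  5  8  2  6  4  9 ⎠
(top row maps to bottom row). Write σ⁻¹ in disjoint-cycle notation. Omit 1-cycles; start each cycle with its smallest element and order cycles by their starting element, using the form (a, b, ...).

The cycle decomposition of σ is (2, 3, 7, 6)(4, 5, 8).
Reversing each cycle (and rotating so the smallest element leads) gives σ⁻¹ = (2, 6, 7, 3)(4, 8, 5).

(2, 6, 7, 3)(4, 8, 5)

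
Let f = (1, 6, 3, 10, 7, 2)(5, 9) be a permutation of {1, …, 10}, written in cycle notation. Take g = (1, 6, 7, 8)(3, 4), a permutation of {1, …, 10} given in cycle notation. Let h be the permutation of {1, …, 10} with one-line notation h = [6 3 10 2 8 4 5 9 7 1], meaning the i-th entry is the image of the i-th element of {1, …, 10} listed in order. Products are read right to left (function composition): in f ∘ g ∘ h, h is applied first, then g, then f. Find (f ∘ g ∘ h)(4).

Apply the permutations in order: h(4) = 2, then g(2) = 2, then f(2) = 1. So (f ∘ g ∘ h)(4) = 1.

1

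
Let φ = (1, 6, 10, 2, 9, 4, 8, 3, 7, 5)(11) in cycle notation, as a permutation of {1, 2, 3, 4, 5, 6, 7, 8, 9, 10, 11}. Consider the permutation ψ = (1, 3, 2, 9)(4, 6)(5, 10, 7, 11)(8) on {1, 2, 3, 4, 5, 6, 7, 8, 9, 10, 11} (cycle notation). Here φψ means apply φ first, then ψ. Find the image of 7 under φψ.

10

φ(7) = 5, then ψ(5) = 10; composing gives (φψ)(7) = 10.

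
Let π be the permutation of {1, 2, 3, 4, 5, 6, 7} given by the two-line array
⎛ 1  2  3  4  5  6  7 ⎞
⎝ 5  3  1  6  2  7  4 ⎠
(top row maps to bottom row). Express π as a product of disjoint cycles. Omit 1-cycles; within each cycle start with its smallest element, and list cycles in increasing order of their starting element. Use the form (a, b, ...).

(1, 5, 2, 3)(4, 6, 7)

Iterating π from 1 gives 1 → 5 → 2 → 3 → 1; that is the 4-cycle (1, 5, 2, 3).
Repeating from the next unused element and collecting all non-trivial cycles gives (1, 5, 2, 3)(4, 6, 7).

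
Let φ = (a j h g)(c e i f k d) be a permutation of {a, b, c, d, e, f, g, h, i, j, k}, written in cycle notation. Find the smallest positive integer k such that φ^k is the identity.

12

The cycle type of φ is (6, 4, 1).
The order of φ is the least common multiple of its cycle lengths: lcm(6, 4) = 12.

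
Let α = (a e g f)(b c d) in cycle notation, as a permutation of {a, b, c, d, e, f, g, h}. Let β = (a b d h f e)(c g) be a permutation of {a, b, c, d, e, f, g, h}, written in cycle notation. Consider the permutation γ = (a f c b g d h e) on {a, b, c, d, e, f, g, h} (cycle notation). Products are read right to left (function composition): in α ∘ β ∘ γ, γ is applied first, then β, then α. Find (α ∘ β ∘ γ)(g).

Chase g: γ(g) = d; β(d) = h; α(h) = h. Hence (α ∘ β ∘ γ)(g) = h.

h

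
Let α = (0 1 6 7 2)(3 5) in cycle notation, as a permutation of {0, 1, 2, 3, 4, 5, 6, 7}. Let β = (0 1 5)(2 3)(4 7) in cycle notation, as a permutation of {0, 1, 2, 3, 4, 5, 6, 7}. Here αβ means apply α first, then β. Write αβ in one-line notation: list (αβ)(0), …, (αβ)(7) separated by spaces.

5 6 1 0 7 2 4 3

(αβ)(x) = β(α(x)). Computing each image: β(α(0)) = β(1) = 5, β(α(1)) = β(6) = 6, β(α(2)) = β(0) = 1, β(α(3)) = β(5) = 0, β(α(4)) = β(4) = 7, β(α(5)) = β(3) = 2, β(α(6)) = β(7) = 4, β(α(7)) = β(2) = 3.
Hence αβ = [5 6 1 0 7 2 4 3].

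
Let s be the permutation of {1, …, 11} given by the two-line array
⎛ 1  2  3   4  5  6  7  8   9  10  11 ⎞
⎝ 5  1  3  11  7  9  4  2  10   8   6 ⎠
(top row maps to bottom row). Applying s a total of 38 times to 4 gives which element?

5

Tracing 4 → 11 → … returns to 4 after 10 steps, so 4 lies in a 10-cycle (1 5 7 4 11 6 9 10 8 2).
On a 10-cycle, s^10 is the identity, so s^38 = s^8 there (38 ≡ 8 mod 10).
Stepping 8 places around the cycle: 4 → 11 → 6 → 9 → 10 → 8 → 2 → 1 → 5.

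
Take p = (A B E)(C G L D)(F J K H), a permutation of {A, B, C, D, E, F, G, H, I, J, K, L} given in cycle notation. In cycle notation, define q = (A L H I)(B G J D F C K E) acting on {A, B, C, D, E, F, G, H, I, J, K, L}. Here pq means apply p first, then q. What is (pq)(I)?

First apply p: p(I) = I, then q(I) = A. Thus (pq)(I) = A.

A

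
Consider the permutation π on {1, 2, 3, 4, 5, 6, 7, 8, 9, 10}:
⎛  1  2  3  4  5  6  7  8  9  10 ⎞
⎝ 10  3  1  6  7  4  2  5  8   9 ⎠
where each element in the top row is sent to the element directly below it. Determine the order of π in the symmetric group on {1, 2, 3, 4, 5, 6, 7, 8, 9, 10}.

8

The disjoint-cycle form of π has cycle lengths 8, 2.
The order is lcm(8, 2) = 8.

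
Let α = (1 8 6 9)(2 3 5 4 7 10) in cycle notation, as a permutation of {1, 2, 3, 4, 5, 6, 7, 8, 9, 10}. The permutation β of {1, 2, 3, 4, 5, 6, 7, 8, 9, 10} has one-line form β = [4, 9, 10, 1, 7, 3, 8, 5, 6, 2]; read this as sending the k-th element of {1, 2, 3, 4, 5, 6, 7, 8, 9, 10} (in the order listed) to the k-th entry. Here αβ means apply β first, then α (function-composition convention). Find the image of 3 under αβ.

First apply β: β(3) = 10, then α(10) = 2. Thus (αβ)(3) = 2.

2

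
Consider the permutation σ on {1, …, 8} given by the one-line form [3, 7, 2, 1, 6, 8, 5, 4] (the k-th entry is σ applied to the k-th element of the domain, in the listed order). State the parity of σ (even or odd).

In disjoint-cycle form the cycle lengths are 8.
A cycle is odd iff its length is even; σ has 1 even-length cycle, so sgn(σ) = (−1)^1 and σ is odd.

odd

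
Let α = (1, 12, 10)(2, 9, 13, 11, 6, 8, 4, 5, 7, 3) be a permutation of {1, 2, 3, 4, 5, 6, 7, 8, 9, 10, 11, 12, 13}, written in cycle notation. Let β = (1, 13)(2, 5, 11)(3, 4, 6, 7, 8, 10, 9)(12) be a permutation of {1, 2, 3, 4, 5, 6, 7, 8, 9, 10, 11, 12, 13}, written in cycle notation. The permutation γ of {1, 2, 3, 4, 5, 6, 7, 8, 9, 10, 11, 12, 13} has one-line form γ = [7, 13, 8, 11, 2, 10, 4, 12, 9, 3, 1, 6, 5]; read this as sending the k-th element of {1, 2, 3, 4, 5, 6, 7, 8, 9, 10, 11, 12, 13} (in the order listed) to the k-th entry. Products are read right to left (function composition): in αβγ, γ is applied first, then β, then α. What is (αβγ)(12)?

Chase 12: γ(12) = 6; β(6) = 7; α(7) = 3. Hence (αβγ)(12) = 3.

3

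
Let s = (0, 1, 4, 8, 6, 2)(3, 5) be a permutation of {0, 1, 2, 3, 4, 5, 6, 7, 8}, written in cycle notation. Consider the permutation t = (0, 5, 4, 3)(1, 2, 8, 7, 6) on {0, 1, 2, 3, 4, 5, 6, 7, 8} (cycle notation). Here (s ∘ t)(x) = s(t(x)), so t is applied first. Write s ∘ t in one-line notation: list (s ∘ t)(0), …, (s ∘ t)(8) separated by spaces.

(s ∘ t)(x) = s(t(x)). Computing each image: s(t(0)) = s(5) = 3, s(t(1)) = s(2) = 0, s(t(2)) = s(8) = 6, s(t(3)) = s(0) = 1, s(t(4)) = s(3) = 5, s(t(5)) = s(4) = 8, s(t(6)) = s(1) = 4, s(t(7)) = s(6) = 2, s(t(8)) = s(7) = 7.
Hence s ∘ t = [3 0 6 1 5 8 4 2 7].

3 0 6 1 5 8 4 2 7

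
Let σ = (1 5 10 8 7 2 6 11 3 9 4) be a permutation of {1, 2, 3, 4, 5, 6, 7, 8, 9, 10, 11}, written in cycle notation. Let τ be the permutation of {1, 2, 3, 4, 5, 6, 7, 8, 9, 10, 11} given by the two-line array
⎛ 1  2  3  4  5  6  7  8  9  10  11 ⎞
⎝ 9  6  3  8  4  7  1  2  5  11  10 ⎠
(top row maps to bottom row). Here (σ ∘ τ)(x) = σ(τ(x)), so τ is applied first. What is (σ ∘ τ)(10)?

3

First apply τ: τ(10) = 11, then σ(11) = 3. Thus (σ ∘ τ)(10) = 3.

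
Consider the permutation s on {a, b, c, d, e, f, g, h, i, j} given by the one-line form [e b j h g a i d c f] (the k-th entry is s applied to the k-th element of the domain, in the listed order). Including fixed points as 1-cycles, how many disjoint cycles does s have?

The cycle decomposition is (a e g i c j f)(b)(d h), which has 3 cycles (counting 1-cycles).

3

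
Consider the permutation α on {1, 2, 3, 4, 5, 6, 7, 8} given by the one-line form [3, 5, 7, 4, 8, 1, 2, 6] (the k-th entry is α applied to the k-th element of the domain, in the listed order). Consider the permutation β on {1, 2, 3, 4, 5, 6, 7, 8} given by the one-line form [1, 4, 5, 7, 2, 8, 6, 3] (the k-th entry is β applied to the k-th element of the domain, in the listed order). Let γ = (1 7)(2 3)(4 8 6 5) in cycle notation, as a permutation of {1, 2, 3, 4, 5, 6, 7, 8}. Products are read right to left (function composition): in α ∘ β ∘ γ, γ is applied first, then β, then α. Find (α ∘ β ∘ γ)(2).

8

Chase 2: γ(2) = 3; β(3) = 5; α(5) = 8. Hence (α ∘ β ∘ γ)(2) = 8.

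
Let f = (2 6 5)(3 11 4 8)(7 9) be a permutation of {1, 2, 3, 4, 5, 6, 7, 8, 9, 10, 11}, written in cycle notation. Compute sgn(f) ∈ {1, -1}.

The cycle lengths are 4, 3, 2, 1, 1.
A cycle of length ℓ contributes ℓ−1 transpositions, so f is a product of 3 + 2 + 1 = 6 transpositions — even.

1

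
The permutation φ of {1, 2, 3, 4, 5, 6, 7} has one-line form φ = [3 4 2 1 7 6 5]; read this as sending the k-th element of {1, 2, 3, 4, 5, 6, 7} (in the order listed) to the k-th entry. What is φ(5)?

7

5 is element number 5 of the domain, and entry number 5 of the one-line form is 7, so φ(5) = 7.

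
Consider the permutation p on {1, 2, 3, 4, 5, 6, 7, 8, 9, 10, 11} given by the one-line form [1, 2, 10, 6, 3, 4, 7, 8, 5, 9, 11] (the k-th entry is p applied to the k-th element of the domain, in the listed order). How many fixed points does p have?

5

The fixed points (elements with p(x) = x) are {1, 2, 7, 8, 11}, so there are 5.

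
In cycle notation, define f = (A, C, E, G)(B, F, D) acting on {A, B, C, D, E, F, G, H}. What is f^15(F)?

F

F lies in the 3-cycle (B, F, D).
Since the cycle has length 3, f^15 acts on it the same as f^0 (15 mod 3 = 0).
So f^15(F) = F.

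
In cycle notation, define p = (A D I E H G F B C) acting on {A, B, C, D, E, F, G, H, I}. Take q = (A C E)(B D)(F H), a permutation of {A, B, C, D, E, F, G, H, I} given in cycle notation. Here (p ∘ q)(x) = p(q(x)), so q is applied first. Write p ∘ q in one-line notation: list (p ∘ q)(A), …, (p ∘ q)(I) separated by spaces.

A I H C D G F B E

Chase each element through q then p: A → C → A; B → D → I; C → E → H; D → B → C; E → A → D; F → H → G; G → G → F; H → F → B; I → I → E.
Collecting the images, p ∘ q = [A I H C D G F B E].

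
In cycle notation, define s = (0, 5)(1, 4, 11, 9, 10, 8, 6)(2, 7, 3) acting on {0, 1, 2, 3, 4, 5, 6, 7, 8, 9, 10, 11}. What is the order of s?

The cycle type of s is (7, 3, 2).
Since disjoint cycles commute, ord(s) = lcm(7, 3, 2) = 42.

42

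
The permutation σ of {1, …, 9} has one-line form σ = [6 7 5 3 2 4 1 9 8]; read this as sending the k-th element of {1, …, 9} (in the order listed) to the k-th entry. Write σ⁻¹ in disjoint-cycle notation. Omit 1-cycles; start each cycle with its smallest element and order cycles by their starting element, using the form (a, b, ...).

The cycle decomposition of σ is (1, 6, 4, 3, 5, 2, 7)(8, 9).
Reversing each cycle (and rotating so the smallest element leads) gives σ⁻¹ = (1, 7, 2, 5, 3, 4, 6)(8, 9).

(1, 7, 2, 5, 3, 4, 6)(8, 9)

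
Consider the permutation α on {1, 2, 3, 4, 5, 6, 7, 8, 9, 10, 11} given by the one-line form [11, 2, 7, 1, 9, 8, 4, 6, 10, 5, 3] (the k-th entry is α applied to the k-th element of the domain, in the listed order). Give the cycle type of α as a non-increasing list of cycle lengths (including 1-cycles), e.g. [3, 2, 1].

[5, 3, 2, 1]

The disjoint cycles are (1 11 3 7 4)(2)(5 9 10)(6 8), with lengths 5, 3, 2, 1 in non-increasing order.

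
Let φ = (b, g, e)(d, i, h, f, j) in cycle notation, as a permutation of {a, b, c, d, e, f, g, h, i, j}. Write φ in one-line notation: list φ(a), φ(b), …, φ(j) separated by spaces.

a g c i b j e f h d

Each element maps to the next entry in its cycle (wrapping to the front): a→a, b→g, c→c, d→i, e→b, f→j, g→e, h→f, i→h, j→d.
So the one-line form is a g c i b j e f h d.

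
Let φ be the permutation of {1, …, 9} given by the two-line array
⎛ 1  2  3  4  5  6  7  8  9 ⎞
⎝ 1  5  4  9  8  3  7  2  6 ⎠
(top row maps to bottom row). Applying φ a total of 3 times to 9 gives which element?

Tracing 9 → 6 → … returns to 9 after 4 steps, so 9 lies in a 4-cycle (3 4 9 6).
Stepping 3 places around the cycle: 9 → 6 → 3 → 4.

4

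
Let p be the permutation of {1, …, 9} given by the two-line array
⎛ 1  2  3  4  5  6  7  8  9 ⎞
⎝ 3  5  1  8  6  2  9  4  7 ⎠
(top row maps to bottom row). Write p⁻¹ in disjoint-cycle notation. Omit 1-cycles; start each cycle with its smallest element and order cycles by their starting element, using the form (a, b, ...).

(1, 3)(2, 6, 5)(4, 8)(7, 9)

The cycle decomposition of p is (1, 3)(2, 5, 6)(4, 8)(7, 9).
Reversing each cycle (and rotating so the smallest element leads) gives p⁻¹ = (1, 3)(2, 6, 5)(4, 8)(7, 9).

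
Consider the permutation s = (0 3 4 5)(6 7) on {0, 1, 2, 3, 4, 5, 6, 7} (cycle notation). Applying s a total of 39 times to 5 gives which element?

5 lies in the 4-cycle (0 3 4 5).
Powers repeat with period 4 on this cycle, and 39 mod 4 = 3, so s^39(5) = s^3(5).
Advancing 3 steps from 5: 5 → 0 → 3 → 4.

4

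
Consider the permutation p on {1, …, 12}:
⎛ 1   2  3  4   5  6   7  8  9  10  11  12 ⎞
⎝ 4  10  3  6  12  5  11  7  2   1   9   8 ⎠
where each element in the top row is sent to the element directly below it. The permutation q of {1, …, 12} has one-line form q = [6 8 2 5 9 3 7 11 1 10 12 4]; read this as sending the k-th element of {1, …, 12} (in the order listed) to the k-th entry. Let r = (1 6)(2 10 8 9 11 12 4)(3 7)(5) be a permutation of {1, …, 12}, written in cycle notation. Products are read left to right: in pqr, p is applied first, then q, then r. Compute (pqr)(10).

(pqr)(10) = r(q(p(10))). p(10) = 1, then q(1) = 6, then r(6) = 1, so the result is 1.

1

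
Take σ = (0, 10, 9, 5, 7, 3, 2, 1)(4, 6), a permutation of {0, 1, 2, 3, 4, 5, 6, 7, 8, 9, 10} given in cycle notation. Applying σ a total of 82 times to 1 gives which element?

1 lies in the 8-cycle (0, 10, 9, 5, 7, 3, 2, 1).
Since the cycle has length 8, σ^82 acts on it the same as σ^2 (82 mod 8 = 2).
Stepping 2 places around the cycle: 1 → 0 → 10.

10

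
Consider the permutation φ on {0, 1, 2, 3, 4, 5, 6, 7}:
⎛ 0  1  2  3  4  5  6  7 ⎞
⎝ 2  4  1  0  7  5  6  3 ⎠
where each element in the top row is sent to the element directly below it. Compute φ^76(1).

Tracing 1 → 4 → … returns to 1 after 6 steps, so 1 lies in a 6-cycle (0 2 1 4 7 3).
Powers repeat with period 6 on this cycle, and 76 mod 6 = 4, so φ^76(1) = φ^4(1).
Advancing 4 steps from 1: 1 → 4 → 7 → 3 → 0.

0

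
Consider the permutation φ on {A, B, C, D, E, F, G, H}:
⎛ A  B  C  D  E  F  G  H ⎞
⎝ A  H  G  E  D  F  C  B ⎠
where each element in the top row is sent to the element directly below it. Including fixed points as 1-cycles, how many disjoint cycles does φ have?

5

The cycle decomposition is (A)(B, H)(C, G)(D, E)(F), which has 5 cycles (counting 1-cycles).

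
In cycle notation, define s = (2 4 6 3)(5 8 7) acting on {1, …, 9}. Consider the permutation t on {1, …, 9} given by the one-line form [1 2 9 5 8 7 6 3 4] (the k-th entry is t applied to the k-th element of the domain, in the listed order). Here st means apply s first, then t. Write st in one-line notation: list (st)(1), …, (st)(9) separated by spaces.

(st)(x) = t(s(x)). Computing each image: t(s(1)) = t(1) = 1, t(s(2)) = t(4) = 5, t(s(3)) = t(2) = 2, t(s(4)) = t(6) = 7, t(s(5)) = t(8) = 3, t(s(6)) = t(3) = 9, t(s(7)) = t(5) = 8, t(s(8)) = t(7) = 6, t(s(9)) = t(9) = 4.
Hence st = [1 5 2 7 3 9 8 6 4].

1 5 2 7 3 9 8 6 4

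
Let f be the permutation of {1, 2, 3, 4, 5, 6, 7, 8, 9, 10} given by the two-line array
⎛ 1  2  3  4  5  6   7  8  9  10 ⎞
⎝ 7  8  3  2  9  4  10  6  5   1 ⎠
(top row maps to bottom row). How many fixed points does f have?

1

The fixed points (elements with f(x) = x) are {3}, so there is 1.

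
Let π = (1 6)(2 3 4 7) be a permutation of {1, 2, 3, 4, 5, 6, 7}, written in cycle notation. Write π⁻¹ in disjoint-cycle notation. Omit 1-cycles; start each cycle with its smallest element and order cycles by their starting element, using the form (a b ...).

(1 6)(2 7 4 3)

Inverting a permutation written in cycle notation just reverses the order within every cycle.
After reversing and putting each cycle's least element first, π⁻¹ = (1 6)(2 7 4 3).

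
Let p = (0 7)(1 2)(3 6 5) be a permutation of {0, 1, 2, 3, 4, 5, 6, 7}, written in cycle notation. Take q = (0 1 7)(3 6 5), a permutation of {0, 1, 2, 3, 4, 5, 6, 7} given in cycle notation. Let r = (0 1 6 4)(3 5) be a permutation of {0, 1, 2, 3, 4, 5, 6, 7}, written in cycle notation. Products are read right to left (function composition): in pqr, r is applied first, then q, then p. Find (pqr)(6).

4

Chase 6: r(6) = 4; q(4) = 4; p(4) = 4. Hence (pqr)(6) = 4.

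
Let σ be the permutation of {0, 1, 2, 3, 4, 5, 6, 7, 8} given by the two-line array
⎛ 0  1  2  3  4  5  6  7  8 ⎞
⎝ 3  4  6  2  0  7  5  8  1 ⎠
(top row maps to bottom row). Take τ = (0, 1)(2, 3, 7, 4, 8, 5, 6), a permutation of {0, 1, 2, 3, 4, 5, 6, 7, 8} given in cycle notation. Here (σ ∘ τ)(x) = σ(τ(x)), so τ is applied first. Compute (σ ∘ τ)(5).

τ(5) = 6, then σ(6) = 5; composing gives (σ ∘ τ)(5) = 5.

5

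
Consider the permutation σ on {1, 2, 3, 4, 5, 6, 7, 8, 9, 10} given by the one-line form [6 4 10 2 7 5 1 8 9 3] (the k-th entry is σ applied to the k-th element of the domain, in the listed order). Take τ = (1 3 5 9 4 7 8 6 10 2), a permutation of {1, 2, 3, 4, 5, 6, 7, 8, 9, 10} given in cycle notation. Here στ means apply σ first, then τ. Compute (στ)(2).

7

σ(2) = 4, then τ(4) = 7; composing gives (στ)(2) = 7.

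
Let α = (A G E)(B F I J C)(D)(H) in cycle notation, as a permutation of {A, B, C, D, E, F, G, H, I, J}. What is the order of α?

The cycle type of α is (5, 3, 1, 1).
The order of α is the least common multiple of its cycle lengths: lcm(5, 3) = 15.

15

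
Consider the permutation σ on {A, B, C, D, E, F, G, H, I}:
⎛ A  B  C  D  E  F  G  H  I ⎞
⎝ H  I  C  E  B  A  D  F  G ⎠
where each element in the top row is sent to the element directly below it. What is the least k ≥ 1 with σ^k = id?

Decomposing into disjoint cycles gives cycle lengths 5, 3, 1.
The order is lcm(5, 3) = 15.

15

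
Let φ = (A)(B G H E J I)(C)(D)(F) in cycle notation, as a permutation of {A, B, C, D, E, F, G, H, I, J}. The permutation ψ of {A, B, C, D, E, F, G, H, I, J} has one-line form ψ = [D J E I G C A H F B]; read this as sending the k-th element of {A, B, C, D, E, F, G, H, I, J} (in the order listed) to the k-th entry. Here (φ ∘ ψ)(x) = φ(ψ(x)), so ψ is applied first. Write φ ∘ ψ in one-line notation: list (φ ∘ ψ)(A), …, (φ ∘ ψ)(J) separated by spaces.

D I J B H C A E F G

Chase each element through ψ then φ: A → D → D; B → J → I; C → E → J; D → I → B; E → G → H; F → C → C; G → A → A; H → H → E; I → F → F; J → B → G.
Collecting the images, φ ∘ ψ = [D I J B H C A E F G].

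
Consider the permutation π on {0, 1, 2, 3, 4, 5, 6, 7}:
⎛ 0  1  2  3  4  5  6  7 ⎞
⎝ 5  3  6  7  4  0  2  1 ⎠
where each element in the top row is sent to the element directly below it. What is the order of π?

Writing π as disjoint cycles, the cycle lengths are 3, 2, 2, 1.
Since disjoint cycles commute, ord(π) = lcm(3, 2, 2) = 6.

6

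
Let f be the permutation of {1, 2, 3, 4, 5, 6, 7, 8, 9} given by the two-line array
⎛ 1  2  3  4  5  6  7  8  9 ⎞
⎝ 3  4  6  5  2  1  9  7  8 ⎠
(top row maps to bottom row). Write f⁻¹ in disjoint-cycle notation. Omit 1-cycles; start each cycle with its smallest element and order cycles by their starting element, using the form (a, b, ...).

(1, 6, 3)(2, 5, 4)(7, 8, 9)

First write f in disjoint cycles: (1, 3, 6)(2, 4, 5)(7, 9, 8).
The inverse reverses every cycle; in canonical form, f⁻¹ = (1, 6, 3)(2, 5, 4)(7, 8, 9).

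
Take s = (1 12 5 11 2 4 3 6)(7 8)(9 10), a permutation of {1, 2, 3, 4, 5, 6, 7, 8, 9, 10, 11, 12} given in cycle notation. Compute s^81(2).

2 lies in the 8-cycle (1 12 5 11 2 4 3 6).
Since the cycle has length 8, s^81 acts on it the same as s^1 (81 mod 8 = 1).
Stepping 1 place around the cycle: 2 → 4.

4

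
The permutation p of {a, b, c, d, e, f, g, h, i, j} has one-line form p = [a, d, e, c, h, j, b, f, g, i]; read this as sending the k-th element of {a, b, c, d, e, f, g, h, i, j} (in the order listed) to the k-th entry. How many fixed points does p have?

1

The fixed points (elements with p(x) = x) are {a}, so there is 1.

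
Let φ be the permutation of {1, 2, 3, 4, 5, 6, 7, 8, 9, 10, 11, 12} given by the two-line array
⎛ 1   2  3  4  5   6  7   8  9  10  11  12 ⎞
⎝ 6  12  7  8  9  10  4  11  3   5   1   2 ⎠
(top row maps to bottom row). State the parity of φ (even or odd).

even

In disjoint-cycle form the cycle lengths are 10, 2.
A cycle is odd iff its length is even; φ has 2 even-length cycles, so sgn(φ) = (−1)^2 and φ is even.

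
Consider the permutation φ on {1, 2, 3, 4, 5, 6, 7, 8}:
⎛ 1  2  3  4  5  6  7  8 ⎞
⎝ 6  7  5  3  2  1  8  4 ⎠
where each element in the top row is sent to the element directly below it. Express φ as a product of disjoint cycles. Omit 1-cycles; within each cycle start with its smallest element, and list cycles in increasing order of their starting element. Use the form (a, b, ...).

From 1: 1 → 6 → 1, closing the cycle (1, 6).
Repeating from the next unused element and collecting all non-trivial cycles gives (1, 6)(2, 7, 8, 4, 3, 5).

(1, 6)(2, 7, 8, 4, 3, 5)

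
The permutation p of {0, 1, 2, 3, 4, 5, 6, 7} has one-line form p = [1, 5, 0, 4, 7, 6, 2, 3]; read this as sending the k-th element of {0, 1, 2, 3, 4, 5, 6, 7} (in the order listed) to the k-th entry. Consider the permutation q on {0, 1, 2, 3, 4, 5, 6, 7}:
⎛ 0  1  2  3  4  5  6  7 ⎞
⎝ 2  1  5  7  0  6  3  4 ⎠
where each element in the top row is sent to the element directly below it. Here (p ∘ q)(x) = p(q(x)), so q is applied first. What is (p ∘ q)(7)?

7

q(7) = 4, then p(4) = 7; composing gives (p ∘ q)(7) = 7.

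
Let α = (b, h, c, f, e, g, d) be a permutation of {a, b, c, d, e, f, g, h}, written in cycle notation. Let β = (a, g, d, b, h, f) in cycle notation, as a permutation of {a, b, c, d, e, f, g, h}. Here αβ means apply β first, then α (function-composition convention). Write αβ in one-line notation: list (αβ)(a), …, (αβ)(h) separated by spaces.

(αβ)(x) = α(β(x)). Computing each image: α(β(a)) = α(g) = d, α(β(b)) = α(h) = c, α(β(c)) = α(c) = f, α(β(d)) = α(b) = h, α(β(e)) = α(e) = g, α(β(f)) = α(a) = a, α(β(g)) = α(d) = b, α(β(h)) = α(f) = e.
Hence αβ = [d c f h g a b e].

d c f h g a b e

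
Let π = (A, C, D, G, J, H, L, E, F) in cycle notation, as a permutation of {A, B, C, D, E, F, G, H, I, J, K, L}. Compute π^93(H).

F

H lies in the 9-cycle (A, C, D, G, J, H, L, E, F).
Powers repeat with period 9 on this cycle, and 93 mod 9 = 3, so π^93(H) = π^3(H).
Stepping 3 places around the cycle: H → L → E → F.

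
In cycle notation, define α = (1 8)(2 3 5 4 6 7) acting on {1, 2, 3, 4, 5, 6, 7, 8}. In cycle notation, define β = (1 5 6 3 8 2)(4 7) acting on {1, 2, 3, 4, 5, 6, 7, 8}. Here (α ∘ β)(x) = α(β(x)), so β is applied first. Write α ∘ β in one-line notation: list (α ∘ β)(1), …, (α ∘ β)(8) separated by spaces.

4 8 1 2 7 5 6 3

(α ∘ β)(x) = α(β(x)). Computing each image: α(β(1)) = α(5) = 4, α(β(2)) = α(1) = 8, α(β(3)) = α(8) = 1, α(β(4)) = α(7) = 2, α(β(5)) = α(6) = 7, α(β(6)) = α(3) = 5, α(β(7)) = α(4) = 6, α(β(8)) = α(2) = 3.
Hence α ∘ β = [4 8 1 2 7 5 6 3].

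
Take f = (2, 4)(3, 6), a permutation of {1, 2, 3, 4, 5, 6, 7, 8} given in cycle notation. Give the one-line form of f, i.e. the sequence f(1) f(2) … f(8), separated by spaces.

1 4 6 2 5 3 7 8

Reading each image from the cycles: 1↦1, 2↦4, 3↦6, 4↦2, 5↦5, 6↦3, 7↦7, 8↦8.
So the one-line form is 1 4 6 2 5 3 7 8.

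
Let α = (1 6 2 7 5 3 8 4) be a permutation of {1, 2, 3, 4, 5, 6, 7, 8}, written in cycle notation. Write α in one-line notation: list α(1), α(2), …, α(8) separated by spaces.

Each element maps to the next entry in its cycle (wrapping to the front): 1↦6, 2↦7, 3↦8, 4↦1, 5↦3, 6↦2, 7↦5, 8↦4.
Listing these in domain order gives 6 7 8 1 3 2 5 4.

6 7 8 1 3 2 5 4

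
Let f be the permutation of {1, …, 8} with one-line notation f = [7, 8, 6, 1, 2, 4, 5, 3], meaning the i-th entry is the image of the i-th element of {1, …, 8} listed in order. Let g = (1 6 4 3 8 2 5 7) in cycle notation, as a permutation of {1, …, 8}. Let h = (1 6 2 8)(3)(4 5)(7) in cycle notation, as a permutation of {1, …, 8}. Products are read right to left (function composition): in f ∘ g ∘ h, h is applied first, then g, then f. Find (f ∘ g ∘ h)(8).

Chase 8: h(8) = 1; g(1) = 6; f(6) = 4. Hence (f ∘ g ∘ h)(8) = 4.

4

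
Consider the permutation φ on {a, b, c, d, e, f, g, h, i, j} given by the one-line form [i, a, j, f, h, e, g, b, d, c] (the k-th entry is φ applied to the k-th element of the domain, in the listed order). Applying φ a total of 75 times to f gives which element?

i

Tracing f → e → … returns to f after 7 steps, so f lies in a 7-cycle (a, i, d, f, e, h, b).
On a 7-cycle, φ^7 is the identity, so φ^75 = φ^5 there (75 ≡ 5 mod 7).
Advancing 5 steps from f: f → e → h → b → a → i.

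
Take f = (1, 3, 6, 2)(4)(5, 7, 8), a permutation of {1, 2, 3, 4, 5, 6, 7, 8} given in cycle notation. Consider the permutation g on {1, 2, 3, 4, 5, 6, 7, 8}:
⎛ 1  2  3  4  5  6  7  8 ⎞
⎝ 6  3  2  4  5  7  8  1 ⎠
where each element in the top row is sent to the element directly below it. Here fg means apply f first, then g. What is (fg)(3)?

f(3) = 6, then g(6) = 7; composing gives (fg)(3) = 7.

7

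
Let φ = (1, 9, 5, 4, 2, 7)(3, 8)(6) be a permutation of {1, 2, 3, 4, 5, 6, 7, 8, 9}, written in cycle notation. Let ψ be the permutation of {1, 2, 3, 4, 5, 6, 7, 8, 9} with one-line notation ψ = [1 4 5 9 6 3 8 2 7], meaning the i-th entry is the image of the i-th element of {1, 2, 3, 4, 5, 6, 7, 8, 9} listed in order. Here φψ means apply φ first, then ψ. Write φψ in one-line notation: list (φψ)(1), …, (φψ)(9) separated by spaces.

7 8 2 4 9 3 1 5 6

Chase each element through φ then ψ: 1 → 9 → 7; 2 → 7 → 8; 3 → 8 → 2; 4 → 2 → 4; 5 → 4 → 9; 6 → 6 → 3; 7 → 1 → 1; 8 → 3 → 5; 9 → 5 → 6.
Collecting the images, φψ = [7 8 2 4 9 3 1 5 6].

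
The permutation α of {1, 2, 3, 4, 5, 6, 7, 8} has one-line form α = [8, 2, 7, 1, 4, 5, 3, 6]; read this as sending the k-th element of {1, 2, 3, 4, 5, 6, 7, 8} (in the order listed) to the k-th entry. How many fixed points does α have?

The fixed points (elements with α(x) = x) are {2}, so there is 1.

1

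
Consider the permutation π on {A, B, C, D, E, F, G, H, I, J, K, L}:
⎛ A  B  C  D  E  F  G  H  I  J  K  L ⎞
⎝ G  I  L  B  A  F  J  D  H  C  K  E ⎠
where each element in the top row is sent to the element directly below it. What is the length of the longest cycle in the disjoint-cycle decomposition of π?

Decomposing into disjoint cycles gives (A G J C L E)(B I H D); the longest has length 6.

6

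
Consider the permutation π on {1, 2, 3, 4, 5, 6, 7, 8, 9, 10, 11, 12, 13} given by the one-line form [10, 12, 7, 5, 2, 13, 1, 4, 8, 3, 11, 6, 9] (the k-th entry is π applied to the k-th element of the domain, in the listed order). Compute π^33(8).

Tracing 8 → 4 → … returns to 8 after 8 steps, so 8 lies in an 8-cycle (2, 12, 6, 13, 9, 8, 4, 5).
Since the cycle has length 8, π^33 acts on it the same as π^1 (33 mod 8 = 1).
Advancing 1 step from 8: 8 → 4.

4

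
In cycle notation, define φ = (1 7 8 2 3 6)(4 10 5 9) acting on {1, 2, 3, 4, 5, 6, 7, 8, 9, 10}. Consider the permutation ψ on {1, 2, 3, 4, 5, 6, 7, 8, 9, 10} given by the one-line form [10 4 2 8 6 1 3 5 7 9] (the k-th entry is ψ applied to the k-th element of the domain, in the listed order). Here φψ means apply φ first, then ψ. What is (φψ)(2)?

(φψ)(2) = ψ(φ(2)). φ(2) = 3, then ψ(3) = 2. So (φψ)(2) = 2.

2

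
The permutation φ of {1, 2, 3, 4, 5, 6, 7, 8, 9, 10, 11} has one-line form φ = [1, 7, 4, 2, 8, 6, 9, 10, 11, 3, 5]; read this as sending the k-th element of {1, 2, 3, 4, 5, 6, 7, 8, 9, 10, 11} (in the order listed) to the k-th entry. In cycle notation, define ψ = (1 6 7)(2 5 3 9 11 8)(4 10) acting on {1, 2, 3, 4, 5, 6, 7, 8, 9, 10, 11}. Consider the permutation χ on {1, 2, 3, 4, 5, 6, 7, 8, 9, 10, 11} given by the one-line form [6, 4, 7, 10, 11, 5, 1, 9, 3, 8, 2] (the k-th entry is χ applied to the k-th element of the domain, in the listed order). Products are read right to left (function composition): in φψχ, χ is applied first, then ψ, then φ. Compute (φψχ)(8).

Apply the permutations in order: χ(8) = 9, then ψ(9) = 11, then φ(11) = 5. So (φψχ)(8) = 5.

5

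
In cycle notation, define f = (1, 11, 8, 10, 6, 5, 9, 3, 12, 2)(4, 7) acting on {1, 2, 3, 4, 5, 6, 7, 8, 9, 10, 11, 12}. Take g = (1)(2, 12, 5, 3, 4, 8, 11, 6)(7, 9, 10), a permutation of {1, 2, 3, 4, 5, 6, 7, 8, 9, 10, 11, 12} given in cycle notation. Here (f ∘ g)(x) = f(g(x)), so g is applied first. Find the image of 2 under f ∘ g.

First apply g: g(2) = 12, then f(12) = 2. Thus (f ∘ g)(2) = 2.

2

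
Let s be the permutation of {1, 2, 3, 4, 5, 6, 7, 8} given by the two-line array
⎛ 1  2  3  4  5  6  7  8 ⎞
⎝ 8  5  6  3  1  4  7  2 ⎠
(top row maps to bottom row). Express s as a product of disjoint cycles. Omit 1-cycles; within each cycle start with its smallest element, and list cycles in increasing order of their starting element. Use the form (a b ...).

(1 8 2 5)(3 6 4)

Iterating s from 1 gives 1 → 8 → 2 → 5 → 1; that is the 4-cycle (1 8 2 5).
Repeating from the next unused element and collecting all non-trivial cycles gives (1 8 2 5)(3 6 4).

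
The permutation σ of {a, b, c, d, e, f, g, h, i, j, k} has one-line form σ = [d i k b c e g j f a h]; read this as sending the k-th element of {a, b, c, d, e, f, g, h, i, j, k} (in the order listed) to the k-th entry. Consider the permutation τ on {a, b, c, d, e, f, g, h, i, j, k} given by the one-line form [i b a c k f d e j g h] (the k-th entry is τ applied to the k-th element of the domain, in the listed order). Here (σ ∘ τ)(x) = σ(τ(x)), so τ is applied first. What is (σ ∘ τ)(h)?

τ(h) = e, then σ(e) = c; composing gives (σ ∘ τ)(h) = c.

c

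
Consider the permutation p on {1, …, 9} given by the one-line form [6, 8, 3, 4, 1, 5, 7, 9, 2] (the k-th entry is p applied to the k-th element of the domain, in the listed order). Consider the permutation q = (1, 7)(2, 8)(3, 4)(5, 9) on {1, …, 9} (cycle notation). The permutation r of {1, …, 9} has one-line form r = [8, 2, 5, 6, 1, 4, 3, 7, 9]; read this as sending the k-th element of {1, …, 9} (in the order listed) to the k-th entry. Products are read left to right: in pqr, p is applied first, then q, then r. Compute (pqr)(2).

2

Apply the permutations in order: p(2) = 8, then q(8) = 2, then r(2) = 2. So (pqr)(2) = 2.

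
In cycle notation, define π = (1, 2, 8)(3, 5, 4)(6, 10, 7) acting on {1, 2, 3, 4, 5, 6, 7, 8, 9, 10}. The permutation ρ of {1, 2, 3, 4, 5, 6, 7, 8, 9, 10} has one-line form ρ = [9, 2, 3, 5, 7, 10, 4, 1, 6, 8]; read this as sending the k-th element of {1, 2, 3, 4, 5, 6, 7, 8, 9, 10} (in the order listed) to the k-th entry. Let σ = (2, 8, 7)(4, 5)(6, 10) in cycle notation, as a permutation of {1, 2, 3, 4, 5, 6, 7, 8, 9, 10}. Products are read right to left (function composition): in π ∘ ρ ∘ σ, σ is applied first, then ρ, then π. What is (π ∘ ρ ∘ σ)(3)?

5

Apply the permutations in order: σ(3) = 3, then ρ(3) = 3, then π(3) = 5. So (π ∘ ρ ∘ σ)(3) = 5.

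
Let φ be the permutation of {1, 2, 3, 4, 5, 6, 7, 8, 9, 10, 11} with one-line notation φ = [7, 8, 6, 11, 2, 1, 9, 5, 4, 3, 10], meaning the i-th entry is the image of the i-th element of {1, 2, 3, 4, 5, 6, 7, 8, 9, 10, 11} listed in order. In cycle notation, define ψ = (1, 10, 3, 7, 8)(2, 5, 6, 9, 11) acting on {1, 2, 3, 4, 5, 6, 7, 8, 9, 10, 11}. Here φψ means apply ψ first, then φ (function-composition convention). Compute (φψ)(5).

1

ψ(5) = 6, then φ(6) = 1; composing gives (φψ)(5) = 1.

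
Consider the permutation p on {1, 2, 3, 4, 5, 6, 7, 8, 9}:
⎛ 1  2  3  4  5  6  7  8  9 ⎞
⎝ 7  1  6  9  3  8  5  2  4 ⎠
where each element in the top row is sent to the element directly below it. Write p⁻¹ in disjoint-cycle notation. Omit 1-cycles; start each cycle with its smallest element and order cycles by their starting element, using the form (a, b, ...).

(1, 2, 8, 6, 3, 5, 7)(4, 9)

First write p in disjoint cycles: (1, 7, 5, 3, 6, 8, 2)(4, 9).
Reversing each cycle (and rotating so the smallest element leads) gives p⁻¹ = (1, 2, 8, 6, 3, 5, 7)(4, 9).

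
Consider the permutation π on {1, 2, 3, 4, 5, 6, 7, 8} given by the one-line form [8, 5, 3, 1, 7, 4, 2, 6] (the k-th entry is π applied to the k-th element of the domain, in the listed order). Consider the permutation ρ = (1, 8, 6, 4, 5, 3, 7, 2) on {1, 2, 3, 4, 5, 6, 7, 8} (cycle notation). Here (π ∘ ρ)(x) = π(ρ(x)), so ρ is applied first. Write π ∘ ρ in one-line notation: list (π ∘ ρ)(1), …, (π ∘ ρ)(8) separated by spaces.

(π ∘ ρ)(x) = π(ρ(x)). Computing each image: π(ρ(1)) = π(8) = 6, π(ρ(2)) = π(1) = 8, π(ρ(3)) = π(7) = 2, π(ρ(4)) = π(5) = 7, π(ρ(5)) = π(3) = 3, π(ρ(6)) = π(4) = 1, π(ρ(7)) = π(2) = 5, π(ρ(8)) = π(6) = 4.
Hence π ∘ ρ = [6 8 2 7 3 1 5 4].

6 8 2 7 3 1 5 4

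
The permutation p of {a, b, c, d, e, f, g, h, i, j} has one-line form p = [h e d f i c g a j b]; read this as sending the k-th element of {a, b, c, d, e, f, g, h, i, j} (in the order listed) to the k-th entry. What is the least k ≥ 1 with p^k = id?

Decomposing into disjoint cycles gives cycle lengths 4, 3, 2, 1.
The order is lcm(4, 3, 2) = 12.

12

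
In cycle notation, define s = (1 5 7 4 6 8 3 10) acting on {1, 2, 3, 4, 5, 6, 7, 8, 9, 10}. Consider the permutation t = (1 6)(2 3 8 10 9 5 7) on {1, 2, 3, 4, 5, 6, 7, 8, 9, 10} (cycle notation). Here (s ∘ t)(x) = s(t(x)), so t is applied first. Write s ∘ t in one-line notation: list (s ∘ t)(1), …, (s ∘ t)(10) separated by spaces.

8 10 3 6 4 5 2 1 7 9

Chase each element through t then s: 1 → 6 → 8; 2 → 3 → 10; 3 → 8 → 3; 4 → 4 → 6; 5 → 7 → 4; 6 → 1 → 5; 7 → 2 → 2; 8 → 10 → 1; 9 → 5 → 7; 10 → 9 → 9.
So s ∘ t in one-line form is 8 10 3 6 4 5 2 1 7 9.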